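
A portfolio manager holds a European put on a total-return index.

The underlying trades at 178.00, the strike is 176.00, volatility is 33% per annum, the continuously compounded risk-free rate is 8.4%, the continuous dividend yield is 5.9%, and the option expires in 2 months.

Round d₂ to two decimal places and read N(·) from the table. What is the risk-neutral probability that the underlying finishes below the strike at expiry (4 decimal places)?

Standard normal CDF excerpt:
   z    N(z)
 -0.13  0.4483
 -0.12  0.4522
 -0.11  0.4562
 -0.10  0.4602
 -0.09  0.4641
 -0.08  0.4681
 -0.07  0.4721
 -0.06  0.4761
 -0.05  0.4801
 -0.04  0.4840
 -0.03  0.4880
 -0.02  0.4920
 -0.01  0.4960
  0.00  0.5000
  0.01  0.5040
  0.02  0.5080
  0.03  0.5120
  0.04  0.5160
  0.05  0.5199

0.4801

T = 0.1667;  σ√T = 0.1347
ln(S/K) + (r − q + σ²/2)T = ln(178/176) + (0.084 − 0.059 + 0.33²/2)·0.1667 = 0.0113 + 0.0132 = 0.0245
d₁ = 0.0245 / 0.1347 = 0.1822 ⇒ 0.18
d₂ = d₁ − σ√T = 0.1822 − 0.1347 = 0.0474 ⇒ 0.05
Pr(exercise) under Q = N(−d₂) = N(-0.05) = 0.4801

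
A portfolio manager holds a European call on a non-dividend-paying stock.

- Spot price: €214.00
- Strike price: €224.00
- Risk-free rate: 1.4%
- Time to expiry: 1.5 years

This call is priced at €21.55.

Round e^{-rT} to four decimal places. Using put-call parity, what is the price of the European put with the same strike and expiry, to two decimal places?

e^(−rT) = e^(−0.014·1.5) = 0.9792
Put-call parity: C − P = S − K·e^(−rT) = 214 − 224·0.9792 = 214 − 219.3408 = -5.3408
P = C − (C − P) = 21.55 − (-5.3408) = 26.8908

€26.89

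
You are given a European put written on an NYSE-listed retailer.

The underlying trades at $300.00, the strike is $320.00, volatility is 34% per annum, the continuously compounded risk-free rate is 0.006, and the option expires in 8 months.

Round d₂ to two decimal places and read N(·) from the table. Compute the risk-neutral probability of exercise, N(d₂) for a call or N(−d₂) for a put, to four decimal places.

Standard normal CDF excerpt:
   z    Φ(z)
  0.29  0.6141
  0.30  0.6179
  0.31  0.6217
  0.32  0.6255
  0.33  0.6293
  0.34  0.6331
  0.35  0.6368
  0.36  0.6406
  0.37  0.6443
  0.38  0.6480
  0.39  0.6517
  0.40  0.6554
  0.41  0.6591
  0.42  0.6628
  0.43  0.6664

0.6406

σ√T = 0.34·√0.6667 = 0.2776
ln(S/K) + (r + σ²/2)T = ln(300/320) + (0.006 + 0.34²/2)·0.6667 = -0.0645 + 0.0425 = -0.0220
d₁ = -0.0220 / 0.2776 = -0.0793 ⇒ -0.08
d₂ = d₁ − σ√T = -0.0793 − 0.2776 = -0.3569 ⇒ -0.36
Pr(exercise) under Q = N(−d₂) = N(0.36) = 0.6406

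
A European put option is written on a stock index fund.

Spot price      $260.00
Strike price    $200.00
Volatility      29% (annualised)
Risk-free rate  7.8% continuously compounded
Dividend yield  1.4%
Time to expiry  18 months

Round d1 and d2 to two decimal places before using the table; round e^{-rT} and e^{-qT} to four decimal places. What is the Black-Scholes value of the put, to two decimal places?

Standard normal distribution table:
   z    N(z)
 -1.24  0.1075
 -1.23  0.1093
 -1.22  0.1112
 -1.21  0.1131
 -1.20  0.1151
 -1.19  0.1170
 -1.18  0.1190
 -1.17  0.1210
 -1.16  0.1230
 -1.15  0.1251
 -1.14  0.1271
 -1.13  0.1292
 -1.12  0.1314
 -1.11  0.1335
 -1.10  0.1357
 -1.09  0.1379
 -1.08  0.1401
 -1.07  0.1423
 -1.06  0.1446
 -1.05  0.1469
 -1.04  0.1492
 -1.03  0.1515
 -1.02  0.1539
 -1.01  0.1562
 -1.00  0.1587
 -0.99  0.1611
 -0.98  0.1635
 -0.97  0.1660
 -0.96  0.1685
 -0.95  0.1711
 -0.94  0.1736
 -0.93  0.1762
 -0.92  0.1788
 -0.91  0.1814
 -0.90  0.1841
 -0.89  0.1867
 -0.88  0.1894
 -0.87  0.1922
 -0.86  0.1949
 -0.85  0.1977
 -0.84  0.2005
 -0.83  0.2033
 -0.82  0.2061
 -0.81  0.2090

$6.38

T = 1.5;  σ√T = 0.3552
d₁ = [ln(260/200) + (0.078 − 0.014 + 0.29²/2)·1.5] / 0.3552 = [0.2624 + 0.1591] / 0.3552 = 1.1866 ≈ 1.19
d₂ = d₁ − σ√T = 1.1866 − 0.3552 = 0.8314 ≈ 0.83
exp(−qT) = exp(−0.014·1.5) = 0.9792;  exp(−rT) = exp(−0.078·1.5) = 0.8896
N(−d₂) = N(-0.83) = 0.2033;  N(−d₁) = N(-1.19) = 0.1170
P = 200·0.8896·0.2033 − 260·0.9792·0.1170 = 36.1711 − 29.7873 = 6.3839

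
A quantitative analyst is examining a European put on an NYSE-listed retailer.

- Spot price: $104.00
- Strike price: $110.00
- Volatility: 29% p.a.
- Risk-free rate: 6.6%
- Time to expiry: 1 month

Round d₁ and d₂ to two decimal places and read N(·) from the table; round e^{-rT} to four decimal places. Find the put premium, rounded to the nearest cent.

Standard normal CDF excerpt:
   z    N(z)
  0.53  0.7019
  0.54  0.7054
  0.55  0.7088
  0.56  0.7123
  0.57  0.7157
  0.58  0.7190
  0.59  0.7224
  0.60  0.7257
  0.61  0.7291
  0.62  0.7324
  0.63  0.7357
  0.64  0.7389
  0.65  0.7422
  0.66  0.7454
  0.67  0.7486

T = 0.08333;  σ√T = 0.0837
d₁ = [ln(104/110) + (0.066 + 0.29²/2)·0.08333] / 0.0837 = [-0.0561 + 0.0090] / 0.0837 = -0.5624 ≈ -0.56
d₂ = d₁ − σ√T = -0.5624 − 0.0837 = -0.6462 ≈ -0.65
e^(−rT) = e^(−0.066·0.08333) = 0.9945
P = 110·0.9945·N(0.65) − 104·N(0.56) = 110·0.9945·0.7422 − 104·0.7123 = 81.1930 − 74.0792 = 7.1138

$7.11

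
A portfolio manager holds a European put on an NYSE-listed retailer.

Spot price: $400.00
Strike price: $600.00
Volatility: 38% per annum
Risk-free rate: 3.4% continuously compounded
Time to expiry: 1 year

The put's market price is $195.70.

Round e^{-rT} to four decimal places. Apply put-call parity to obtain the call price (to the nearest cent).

$15.74

e^(−rT) = e^(−0.034·1) = 0.9666
Put-call parity: C − P = S − K·e^(−rT) = 400 − 600·0.9666 = 400 − 579.9600 = -179.9600
C = P + (C − P) = 195.70 + (-179.9600) = 15.7400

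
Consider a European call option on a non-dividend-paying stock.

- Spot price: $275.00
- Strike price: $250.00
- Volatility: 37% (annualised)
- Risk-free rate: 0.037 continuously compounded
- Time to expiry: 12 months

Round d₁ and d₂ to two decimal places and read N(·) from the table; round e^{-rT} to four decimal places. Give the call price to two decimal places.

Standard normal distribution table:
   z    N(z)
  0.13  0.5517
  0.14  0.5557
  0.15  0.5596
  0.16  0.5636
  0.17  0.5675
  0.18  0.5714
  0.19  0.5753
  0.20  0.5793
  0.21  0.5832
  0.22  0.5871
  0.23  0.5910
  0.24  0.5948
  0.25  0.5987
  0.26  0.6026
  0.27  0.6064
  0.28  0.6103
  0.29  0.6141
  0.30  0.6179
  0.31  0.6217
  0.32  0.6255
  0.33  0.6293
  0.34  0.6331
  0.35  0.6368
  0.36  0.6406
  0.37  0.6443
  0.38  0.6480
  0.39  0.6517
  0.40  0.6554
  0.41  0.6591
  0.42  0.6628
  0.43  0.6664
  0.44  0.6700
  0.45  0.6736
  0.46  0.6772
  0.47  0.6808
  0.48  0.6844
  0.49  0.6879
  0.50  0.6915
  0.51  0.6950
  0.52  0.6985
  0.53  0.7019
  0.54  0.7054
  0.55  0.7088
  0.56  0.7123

σ√T = 0.37·√1 = 0.3700
d₁ = [ln(275/250) + (0.037 + 0.37²/2)·1] / 0.3700 = [0.0953 + 0.1054] / 0.3700 = 0.5426 which rounds to 0.54
d₂ = d₁ − σ√T = 0.5426 − 0.3700 = 0.1726 which rounds to 0.17
exp(−rT) = exp(−0.037·1) = 0.9637
C = 275·N(0.54) − 250·0.9637·N(0.17) = 275·0.7054 − 250·0.9637·0.5675 = 193.9850 − 136.7249 = 57.2601

$57.26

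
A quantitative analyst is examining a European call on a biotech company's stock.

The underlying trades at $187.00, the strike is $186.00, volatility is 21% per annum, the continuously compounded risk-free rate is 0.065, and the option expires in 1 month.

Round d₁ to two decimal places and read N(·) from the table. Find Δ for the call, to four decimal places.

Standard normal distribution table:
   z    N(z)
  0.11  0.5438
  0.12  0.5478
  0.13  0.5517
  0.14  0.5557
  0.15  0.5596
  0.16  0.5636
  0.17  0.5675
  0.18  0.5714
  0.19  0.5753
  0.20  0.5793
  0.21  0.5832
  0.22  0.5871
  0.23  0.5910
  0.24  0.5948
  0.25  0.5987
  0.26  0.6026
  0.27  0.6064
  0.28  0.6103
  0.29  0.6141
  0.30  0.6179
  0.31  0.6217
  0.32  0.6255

σ√T = 0.21 × 0.2887 = 0.0606
d₁ = [ln(187/186) + (0.065 + 0.21²/2)·0.08333] / 0.0606 = [0.0054 + 0.0073] / 0.0606 = 0.2081 ⇒ 0.21
N(d₁) = N(0.21) = 0.5832
Δ_call = N(d₁) = 0.5832

0.5832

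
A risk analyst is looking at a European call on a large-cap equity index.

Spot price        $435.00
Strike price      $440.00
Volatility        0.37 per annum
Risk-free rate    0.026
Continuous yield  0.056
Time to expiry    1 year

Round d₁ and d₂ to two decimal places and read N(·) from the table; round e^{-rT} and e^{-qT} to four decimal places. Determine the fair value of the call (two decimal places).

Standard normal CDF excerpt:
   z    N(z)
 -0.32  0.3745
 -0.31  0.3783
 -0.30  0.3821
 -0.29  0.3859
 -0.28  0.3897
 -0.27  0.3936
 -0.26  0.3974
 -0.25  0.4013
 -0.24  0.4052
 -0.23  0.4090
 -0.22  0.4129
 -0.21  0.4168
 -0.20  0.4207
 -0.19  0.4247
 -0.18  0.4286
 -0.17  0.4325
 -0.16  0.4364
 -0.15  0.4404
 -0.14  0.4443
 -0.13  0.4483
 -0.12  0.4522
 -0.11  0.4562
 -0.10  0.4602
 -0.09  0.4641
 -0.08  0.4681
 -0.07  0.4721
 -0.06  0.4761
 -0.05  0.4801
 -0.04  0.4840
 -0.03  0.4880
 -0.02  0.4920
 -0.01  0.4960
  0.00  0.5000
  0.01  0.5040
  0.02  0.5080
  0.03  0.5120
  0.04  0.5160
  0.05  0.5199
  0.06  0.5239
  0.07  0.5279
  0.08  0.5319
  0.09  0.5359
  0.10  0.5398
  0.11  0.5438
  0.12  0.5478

$53.32

T = 1;  σ√T = 0.3700
ln(S/K) + (r − q + σ²/2)T = ln(435/440) + (0.026 − 0.056 + 0.37²/2)·1 = -0.0114 + 0.0384 = 0.0270
d₁ = 0.0270 / 0.3700 = 0.0730 → 0.07
d₂ = d₁ − σ√T = 0.0730 − 0.3700 = -0.2970 → -0.30
exp(−qT) = exp(−0.056·1) = 0.9455;  exp(−rT) = exp(−0.026·1) = 0.9743
C = 435·0.9455·N(0.07) − 440·0.9743·N(-0.30) = 435·0.9455·0.5279 − 440·0.9743·0.3821 = 217.1213 − 163.8032 = 53.3181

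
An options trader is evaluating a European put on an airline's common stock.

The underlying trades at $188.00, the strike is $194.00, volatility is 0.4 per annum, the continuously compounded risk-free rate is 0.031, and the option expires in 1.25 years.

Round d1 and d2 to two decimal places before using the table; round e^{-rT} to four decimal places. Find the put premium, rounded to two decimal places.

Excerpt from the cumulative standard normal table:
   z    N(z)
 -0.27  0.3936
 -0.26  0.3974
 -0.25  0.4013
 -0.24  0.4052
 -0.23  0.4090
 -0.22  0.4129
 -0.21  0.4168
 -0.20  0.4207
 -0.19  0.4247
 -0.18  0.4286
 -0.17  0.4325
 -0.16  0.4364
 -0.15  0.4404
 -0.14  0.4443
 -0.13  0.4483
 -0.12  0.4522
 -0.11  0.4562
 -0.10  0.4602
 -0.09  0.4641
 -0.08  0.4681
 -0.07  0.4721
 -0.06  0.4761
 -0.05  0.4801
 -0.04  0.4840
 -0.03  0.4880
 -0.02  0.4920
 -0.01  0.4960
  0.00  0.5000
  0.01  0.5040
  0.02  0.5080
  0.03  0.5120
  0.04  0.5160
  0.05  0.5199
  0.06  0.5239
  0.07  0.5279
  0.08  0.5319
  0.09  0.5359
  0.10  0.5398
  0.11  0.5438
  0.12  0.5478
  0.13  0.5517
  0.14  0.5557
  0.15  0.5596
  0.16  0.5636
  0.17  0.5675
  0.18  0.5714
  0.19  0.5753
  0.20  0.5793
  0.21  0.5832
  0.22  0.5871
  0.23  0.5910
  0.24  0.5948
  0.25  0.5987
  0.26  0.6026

T = 1.25;  σ√T = 0.4472
d₁ = [ln(188/194) + (0.031 + 0.4²/2)·1.25] / 0.4472 = [-0.0314 + 0.1388] / 0.4472 = 0.2400 ⇒ 0.24
d₂ = d₁ − σ√T = 0.2400 − 0.4472 = -0.2072 ⇒ -0.21
e^(−rT) = e^(−0.031·1.25) = 0.9620
N(−d₂) = N(0.21) = 0.5832;  N(−d₁) = N(-0.24) = 0.4052
P = 194·0.9620·0.5832 − 188·0.4052 = 108.8414 − 76.1776 = 32.6638

$32.66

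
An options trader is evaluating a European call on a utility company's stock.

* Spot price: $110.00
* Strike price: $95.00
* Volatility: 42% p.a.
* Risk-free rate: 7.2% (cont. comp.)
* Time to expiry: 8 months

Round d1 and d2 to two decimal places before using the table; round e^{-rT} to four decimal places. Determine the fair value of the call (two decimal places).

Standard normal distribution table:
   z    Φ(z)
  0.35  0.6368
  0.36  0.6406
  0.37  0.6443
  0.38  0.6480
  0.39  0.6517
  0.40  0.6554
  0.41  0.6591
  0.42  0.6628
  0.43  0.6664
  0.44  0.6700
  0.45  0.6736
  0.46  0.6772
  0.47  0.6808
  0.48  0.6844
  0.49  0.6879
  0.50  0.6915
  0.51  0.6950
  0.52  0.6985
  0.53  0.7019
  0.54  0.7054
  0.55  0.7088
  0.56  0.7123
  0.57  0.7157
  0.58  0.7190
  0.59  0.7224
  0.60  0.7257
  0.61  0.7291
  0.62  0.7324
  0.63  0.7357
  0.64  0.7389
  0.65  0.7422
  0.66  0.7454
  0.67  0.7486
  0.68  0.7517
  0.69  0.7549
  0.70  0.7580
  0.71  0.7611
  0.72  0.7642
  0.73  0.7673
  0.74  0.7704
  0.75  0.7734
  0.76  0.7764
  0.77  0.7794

$25.40

σ√T = 0.42·√0.6667 = 0.3429
d₁ = [ln(110/95) + (0.072 + 0.42²/2)·0.6667] / 0.3429 = [0.1466 + 0.1068] / 0.3429 = 0.7389 which rounds to 0.74
d₂ = d₁ − σ√T = 0.7389 − 0.3429 = 0.3960 which rounds to 0.40
exp(−rT) = exp(−0.072·0.6667) = 0.9531
C = 110·N(0.74) − 95·0.9531·N(0.40) = 110·0.7704 − 95·0.9531·0.6554 = 84.7440 − 59.3429 = 25.4011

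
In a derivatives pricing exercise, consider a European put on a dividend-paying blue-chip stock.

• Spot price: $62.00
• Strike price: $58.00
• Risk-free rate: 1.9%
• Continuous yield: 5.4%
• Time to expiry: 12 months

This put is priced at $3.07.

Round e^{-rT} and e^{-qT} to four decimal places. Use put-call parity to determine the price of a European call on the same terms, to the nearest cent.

$4.90

e^(−qT) = e^(−0.054·1) = 0.9474;  e^(−rT) = e^(−0.019·1) = 0.9812
Put-call parity: C − P = S·e^(−qT) − K·e^(−rT) = 62·0.9474 − 58·0.9812 = 58.7388 − 56.9096 = 1.8292
C = P + (C − P) = 3.07 + (1.8292) = 4.8992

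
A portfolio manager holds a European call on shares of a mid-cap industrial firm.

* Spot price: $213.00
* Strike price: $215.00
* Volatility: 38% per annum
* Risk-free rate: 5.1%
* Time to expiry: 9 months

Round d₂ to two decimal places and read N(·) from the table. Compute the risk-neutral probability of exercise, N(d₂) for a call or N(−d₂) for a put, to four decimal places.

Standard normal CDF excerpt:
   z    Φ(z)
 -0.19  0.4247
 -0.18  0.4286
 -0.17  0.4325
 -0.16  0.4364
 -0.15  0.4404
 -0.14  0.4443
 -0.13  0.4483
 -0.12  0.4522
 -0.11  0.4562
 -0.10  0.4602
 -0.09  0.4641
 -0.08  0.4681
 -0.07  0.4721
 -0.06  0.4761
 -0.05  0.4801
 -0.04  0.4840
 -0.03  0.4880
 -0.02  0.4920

T = 0.75;  σ√T = 0.3291
d₁ = [ln(213/215) + (0.051 + 0.38²/2)·0.75] / 0.3291 = [-0.0093 + 0.0924] / 0.3291 = 0.2524 → 0.25
d₂ = d₁ − σ√T = 0.2524 − 0.3291 = -0.0767 → -0.08
Risk-neutral Pr[S_T > K] = N(d₂) = N(-0.08) = 0.4681

0.4681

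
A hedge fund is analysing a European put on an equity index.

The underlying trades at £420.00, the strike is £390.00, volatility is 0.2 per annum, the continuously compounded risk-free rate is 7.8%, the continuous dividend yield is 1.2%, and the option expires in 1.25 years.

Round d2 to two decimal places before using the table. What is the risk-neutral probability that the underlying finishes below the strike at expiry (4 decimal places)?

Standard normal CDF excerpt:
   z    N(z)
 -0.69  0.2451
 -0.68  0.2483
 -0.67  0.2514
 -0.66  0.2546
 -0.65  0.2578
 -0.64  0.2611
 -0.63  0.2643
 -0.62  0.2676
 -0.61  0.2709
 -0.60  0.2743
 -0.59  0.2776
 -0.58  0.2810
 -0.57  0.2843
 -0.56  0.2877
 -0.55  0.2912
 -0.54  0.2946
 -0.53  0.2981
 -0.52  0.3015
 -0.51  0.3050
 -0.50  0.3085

0.2776

σ√T = 0.2·√1.25 = 0.2236
ln(S/K) + (r − q + σ²/2)T = ln(420/390) + (0.078 − 0.012 + 0.2²/2)·1.25 = 0.0741 + 0.1075 = 0.1816
d₁ = 0.1816 / 0.2236 = 0.8122 ⇒ 0.81
d₂ = d₁ − σ√T = 0.8122 − 0.2236 = 0.5886 ⇒ 0.59
Pr(exercise) under Q = N(−d₂) = N(-0.59) = 0.2776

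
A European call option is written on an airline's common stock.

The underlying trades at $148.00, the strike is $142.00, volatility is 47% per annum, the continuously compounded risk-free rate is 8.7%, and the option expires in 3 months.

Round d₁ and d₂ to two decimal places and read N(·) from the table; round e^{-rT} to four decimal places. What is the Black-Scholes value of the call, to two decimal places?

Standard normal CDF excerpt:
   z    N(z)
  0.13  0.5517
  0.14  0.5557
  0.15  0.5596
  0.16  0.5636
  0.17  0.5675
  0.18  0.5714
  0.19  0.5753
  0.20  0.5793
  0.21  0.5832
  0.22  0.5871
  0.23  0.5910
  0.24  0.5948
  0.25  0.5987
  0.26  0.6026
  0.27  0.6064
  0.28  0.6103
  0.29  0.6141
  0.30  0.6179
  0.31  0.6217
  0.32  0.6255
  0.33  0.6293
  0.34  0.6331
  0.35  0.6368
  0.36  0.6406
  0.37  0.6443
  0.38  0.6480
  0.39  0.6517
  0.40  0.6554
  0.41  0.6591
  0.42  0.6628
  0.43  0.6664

σ√T = 0.47·√0.25 = 0.2350
d₁ = [ln(148/142) + (0.087 + ½·0.47²)·0.25] / (σ√T) = (0.0414 + 0.0494) / 0.2350 = 0.3862 → 0.39
d₂ = 0.3862 − 0.2350 = 0.1512 → 0.15
e^(−rT) = e^(−0.087·0.25) = 0.9785
N(d₁) = N(0.39) = 0.6517;  N(d₂) = N(0.15) = 0.5596
C = 148·0.6517 − 142·0.9785·0.5596 = 96.4516 − 77.7547 = 18.6969

$18.70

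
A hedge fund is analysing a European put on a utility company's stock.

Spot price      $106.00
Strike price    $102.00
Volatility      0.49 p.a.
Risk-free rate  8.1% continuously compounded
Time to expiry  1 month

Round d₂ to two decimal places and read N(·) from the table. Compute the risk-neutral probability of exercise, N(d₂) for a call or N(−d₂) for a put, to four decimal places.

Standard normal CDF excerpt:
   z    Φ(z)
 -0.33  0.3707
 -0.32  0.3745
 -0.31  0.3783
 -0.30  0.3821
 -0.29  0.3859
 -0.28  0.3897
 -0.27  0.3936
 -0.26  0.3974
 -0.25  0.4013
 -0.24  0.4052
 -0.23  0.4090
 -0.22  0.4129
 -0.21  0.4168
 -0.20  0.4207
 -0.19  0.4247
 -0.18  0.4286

0.4013

σ√T = 0.49·√0.08333 = 0.1415
d₁ = [ln(106/102) + (0.081 + 0.49²/2)·0.08333] / 0.1415 = [0.0385 + 0.0168] / 0.1415 = 0.3904 ⇒ 0.39
d₂ = d₁ − σ√T = 0.3904 − 0.1415 = 0.2489 ⇒ 0.25
Pr(exercise) under Q = N(−d₂) = N(-0.25) = 0.4013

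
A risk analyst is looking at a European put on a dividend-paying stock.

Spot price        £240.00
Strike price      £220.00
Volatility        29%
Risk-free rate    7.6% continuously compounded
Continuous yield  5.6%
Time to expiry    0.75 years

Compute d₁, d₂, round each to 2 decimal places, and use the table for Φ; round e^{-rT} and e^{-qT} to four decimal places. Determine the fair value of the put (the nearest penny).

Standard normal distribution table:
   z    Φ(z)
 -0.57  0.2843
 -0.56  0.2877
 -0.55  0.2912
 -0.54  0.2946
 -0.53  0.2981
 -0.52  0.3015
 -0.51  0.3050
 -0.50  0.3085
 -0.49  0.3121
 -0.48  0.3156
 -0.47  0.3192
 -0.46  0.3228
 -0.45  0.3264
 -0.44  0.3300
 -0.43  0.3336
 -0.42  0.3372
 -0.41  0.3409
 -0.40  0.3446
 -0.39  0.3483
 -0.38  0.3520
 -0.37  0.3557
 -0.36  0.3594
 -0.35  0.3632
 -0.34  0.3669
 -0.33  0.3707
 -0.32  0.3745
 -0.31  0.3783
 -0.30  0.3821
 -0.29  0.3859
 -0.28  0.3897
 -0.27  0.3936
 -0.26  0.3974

σ√T = 0.29 × 0.8660 = 0.2511
d₁ = [ln(240/220) + (0.076 − 0.056 + 0.29²/2)·0.75] / 0.2511 = [0.0870 + 0.0465] / 0.2511 = 0.5318 which rounds to 0.53
d₂ = d₁ − σ√T = 0.5318 − 0.2511 = 0.2806 which rounds to 0.28
e^(−qT) = e^(−0.056·0.75) = 0.9589;  e^(−rT) = e^(−0.076·0.75) = 0.9446
P = 220·0.9446·N(-0.28) − 240·0.9589·N(-0.53) = 220·0.9446·0.3897 − 240·0.9589·0.2981 = 80.9843 − 68.6035 = 12.3808

£12.38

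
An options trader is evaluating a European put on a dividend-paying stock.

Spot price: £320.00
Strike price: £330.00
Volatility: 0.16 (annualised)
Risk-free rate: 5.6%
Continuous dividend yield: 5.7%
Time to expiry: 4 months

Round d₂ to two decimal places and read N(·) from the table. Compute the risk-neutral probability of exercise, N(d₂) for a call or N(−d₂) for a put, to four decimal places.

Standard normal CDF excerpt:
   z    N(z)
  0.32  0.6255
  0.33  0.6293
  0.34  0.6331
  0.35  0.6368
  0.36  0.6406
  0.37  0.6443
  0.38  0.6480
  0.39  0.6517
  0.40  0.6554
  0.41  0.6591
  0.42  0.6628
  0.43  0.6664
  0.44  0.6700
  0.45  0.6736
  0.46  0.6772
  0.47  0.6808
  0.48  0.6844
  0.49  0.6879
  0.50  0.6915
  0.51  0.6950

σ√T = 0.16·√0.3333 = 0.0924
d₁ = [ln(320/330) + (0.056 − 0.057 + 0.16²/2)·0.3333] / 0.0924 = [-0.0308 + 0.0039] / 0.0924 = -0.2905 → -0.29
d₂ = d₁ − σ√T = -0.2905 − 0.0924 = -0.3829 → -0.38
Pr(exercise) under Q = N(−d₂) = N(0.38) = 0.6480

0.6480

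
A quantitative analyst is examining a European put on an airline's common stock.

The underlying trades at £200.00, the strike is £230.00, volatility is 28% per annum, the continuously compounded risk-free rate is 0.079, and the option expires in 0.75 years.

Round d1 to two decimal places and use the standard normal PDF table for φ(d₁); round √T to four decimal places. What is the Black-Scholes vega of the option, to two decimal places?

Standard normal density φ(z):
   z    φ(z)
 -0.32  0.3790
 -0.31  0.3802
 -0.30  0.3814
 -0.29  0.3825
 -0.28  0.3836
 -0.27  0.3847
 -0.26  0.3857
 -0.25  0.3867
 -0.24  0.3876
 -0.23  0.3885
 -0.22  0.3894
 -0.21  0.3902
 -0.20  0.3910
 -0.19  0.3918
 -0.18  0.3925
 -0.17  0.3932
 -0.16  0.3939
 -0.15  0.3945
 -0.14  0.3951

67.58

σ√T = 0.28·√0.75 = 0.2425
d₁ = [ln(200/230) + (0.079 + ½·0.28²)·0.75] / (σ√T) = (-0.1398 + 0.0887) / 0.2425 = -0.2108 ≈ -0.21
√T = √0.75 = 0.8660
φ(d₁) = φ(-0.21) = 0.3902
vega = S·φ(d₁)·√T = 200·0.3902·0.8660 = 67.5826
(Call and put vega coincide under Black-Scholes.)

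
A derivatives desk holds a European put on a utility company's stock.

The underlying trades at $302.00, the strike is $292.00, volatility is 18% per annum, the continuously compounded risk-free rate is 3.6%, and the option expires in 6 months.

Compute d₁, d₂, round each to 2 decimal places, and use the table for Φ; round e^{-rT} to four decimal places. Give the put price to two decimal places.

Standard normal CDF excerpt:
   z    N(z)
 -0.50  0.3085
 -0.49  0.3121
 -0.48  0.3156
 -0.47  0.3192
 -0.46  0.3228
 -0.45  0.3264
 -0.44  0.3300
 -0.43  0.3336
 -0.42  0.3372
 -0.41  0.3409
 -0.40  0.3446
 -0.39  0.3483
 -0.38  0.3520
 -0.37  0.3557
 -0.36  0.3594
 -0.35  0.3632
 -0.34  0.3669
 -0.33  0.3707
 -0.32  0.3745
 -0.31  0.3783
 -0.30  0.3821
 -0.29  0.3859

$8.83

σ√T = 0.18 × 0.7071 = 0.1273
d₁ = [ln(302/292) + (0.036 + 0.18²/2)·0.5] / 0.1273 = [0.0337 + 0.0261] / 0.1273 = 0.4696 ≈ 0.47
d₂ = d₁ − σ√T = 0.4696 − 0.1273 = 0.3423 ≈ 0.34
exp(−rT) = exp(−0.036·0.5) = 0.9822
N(−d₂) = N(-0.34) = 0.3669;  N(−d₁) = N(-0.47) = 0.3192
P = 292·0.9822·0.3669 − 302·0.3192 = 105.2278 − 96.3984 = 8.8294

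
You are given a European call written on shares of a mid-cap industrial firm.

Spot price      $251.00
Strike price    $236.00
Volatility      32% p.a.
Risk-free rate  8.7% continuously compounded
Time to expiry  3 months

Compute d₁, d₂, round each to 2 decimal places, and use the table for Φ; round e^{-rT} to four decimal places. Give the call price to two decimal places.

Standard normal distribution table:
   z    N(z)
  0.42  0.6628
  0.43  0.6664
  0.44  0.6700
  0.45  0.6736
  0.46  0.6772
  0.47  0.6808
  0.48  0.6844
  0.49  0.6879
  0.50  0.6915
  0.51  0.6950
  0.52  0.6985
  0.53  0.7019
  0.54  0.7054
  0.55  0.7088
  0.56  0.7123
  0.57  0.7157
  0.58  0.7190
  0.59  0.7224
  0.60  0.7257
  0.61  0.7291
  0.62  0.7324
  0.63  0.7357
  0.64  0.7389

σ√T = 0.32·√0.25 = 0.1600
d₁ = [ln(251/236) + (0.087 + ½·0.32²)·0.25] / (σ√T) = (0.0616 + 0.0345) / 0.1600 = 0.6011 which rounds to 0.60
d₂ = 0.6011 − 0.1600 = 0.4411 which rounds to 0.44
exp(−rT) = exp(−0.087·0.25) = 0.9785
N(d₁) = N(0.60) = 0.7257;  N(d₂) = N(0.44) = 0.6700
C = 251·0.7257 − 236·0.9785·0.6700 = 182.1507 − 154.7204 = 27.4303

$27.43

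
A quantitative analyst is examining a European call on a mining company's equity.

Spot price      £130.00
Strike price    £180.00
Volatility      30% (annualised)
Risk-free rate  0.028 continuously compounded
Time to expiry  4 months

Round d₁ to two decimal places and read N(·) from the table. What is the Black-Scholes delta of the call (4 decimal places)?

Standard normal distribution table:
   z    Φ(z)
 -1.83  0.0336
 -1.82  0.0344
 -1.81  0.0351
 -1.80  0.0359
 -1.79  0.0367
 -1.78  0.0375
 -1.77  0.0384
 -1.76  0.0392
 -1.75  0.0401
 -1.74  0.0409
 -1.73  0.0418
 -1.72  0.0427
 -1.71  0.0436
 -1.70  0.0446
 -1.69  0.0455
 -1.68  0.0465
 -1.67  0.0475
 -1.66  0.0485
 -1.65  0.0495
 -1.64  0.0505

0.0409

σ√T = 0.3 × 0.5774 = 0.1732
ln(S/K) + (r + σ²/2)T = ln(130/180) + (0.028 + 0.3²/2)·0.3333 = -0.3254 + 0.0243 = -0.3011
d₁ = -0.3011 / 0.1732 = -1.7383 ⇒ -1.74
N(d₁) = N(-1.74) = 0.0409
Δ_call = N(d₁) = 0.0409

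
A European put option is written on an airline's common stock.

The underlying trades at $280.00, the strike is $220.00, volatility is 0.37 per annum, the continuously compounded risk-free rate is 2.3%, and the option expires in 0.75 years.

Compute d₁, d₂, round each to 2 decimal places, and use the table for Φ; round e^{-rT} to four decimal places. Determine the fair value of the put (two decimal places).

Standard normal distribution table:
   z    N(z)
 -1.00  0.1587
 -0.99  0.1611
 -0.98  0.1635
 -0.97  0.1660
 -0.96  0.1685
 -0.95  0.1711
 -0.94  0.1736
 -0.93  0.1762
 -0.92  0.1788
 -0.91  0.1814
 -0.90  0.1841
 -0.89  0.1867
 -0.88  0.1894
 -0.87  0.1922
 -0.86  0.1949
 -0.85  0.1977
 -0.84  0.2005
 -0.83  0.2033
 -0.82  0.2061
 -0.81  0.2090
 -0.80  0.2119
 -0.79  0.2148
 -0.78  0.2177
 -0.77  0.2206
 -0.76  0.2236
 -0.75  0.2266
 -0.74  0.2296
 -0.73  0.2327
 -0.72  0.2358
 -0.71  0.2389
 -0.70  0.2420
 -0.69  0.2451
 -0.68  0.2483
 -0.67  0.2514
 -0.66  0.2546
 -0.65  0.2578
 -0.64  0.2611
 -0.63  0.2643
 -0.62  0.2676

$9.27

σ√T = 0.37 × 0.8660 = 0.3204
d₁ = [ln(280/220) + (0.023 + 0.37²/2)·0.75] / 0.3204 = [0.2412 + 0.0686] / 0.3204 = 0.9667 ⇒ 0.97
d₂ = d₁ − σ√T = 0.9667 − 0.3204 = 0.6462 ⇒ 0.65
exp(−rT) = exp(−0.023·0.75) = 0.9829
P = 220·0.9829·N(-0.65) − 280·N(-0.97) = 220·0.9829·0.2578 − 280·0.1660 = 55.7462 − 46.4800 = 9.2662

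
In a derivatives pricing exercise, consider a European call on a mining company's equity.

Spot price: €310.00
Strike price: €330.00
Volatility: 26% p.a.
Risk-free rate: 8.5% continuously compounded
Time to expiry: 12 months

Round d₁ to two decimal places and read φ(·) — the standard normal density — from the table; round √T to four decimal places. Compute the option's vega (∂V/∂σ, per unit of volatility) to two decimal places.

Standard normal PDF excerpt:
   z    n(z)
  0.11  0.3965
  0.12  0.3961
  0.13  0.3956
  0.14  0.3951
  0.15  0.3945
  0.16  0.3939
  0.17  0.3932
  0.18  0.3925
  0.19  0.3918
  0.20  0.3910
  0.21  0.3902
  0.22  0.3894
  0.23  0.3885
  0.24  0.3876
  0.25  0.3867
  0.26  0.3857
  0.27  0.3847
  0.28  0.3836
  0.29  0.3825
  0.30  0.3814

120.71

T = 1;  σ√T = 0.2600
d₁ = [ln(310/330) + (0.085 + 0.26²/2)·1] / 0.2600 = [-0.0625 + 0.1188] / 0.2600 = 0.2165 which rounds to 0.22
√T = √1 = 1.0000
φ(d₁) = φ(0.22) = 0.3894
vega = S·φ(d₁)·√T = 310·0.3894·1.0000 = 120.7140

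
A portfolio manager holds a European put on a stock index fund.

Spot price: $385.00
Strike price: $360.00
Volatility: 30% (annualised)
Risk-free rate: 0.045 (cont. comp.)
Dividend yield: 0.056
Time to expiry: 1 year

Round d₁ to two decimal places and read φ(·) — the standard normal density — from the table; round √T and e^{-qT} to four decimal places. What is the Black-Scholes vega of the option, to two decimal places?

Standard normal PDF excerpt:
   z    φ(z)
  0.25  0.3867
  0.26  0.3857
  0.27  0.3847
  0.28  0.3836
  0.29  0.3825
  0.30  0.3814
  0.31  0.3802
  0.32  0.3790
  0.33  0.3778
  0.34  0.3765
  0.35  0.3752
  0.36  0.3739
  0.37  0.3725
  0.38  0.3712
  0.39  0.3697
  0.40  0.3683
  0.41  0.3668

137.05

T = 1;  σ√T = 0.3000
d₁ = [ln(385/360) + (0.045 − 0.056 + 0.3²/2)·1] / 0.3000 = [0.0671 + 0.0340] / 0.3000 = 0.3371 → 0.34
√T = √1 = 1.0000
φ(d₁) = φ(0.34) = 0.3765
e^(−qT) = e^(−0.056·1) = 0.9455
vega = S·e^(−qT)·φ(d₁)·√T = 385·0.9455·0.3765·1.0000 = 137.0526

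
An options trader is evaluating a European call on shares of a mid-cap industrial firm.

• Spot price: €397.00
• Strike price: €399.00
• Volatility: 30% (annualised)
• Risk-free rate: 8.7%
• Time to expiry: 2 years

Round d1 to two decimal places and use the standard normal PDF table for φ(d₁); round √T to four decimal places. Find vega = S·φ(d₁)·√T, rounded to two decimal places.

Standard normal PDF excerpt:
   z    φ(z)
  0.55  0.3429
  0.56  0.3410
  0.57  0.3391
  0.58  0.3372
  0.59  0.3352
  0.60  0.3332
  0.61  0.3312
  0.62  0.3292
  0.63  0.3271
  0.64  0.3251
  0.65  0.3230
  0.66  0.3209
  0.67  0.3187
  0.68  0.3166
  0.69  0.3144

185.95

σ√T = 0.3 × 1.4142 = 0.4243
d₁ = [ln(397/399) + (0.087 + ½·0.3²)·2] / (σ√T) = (-0.0050 + 0.2640) / 0.4243 = 0.6104 which rounds to 0.61
√T = √2 = 1.4142
φ(d₁) = φ(0.61) = 0.3312
vega = S·φ(d₁)·√T = 397·0.3312·1.4142 = 185.9481
(Vega is the same for a European call and put with the same parameters.)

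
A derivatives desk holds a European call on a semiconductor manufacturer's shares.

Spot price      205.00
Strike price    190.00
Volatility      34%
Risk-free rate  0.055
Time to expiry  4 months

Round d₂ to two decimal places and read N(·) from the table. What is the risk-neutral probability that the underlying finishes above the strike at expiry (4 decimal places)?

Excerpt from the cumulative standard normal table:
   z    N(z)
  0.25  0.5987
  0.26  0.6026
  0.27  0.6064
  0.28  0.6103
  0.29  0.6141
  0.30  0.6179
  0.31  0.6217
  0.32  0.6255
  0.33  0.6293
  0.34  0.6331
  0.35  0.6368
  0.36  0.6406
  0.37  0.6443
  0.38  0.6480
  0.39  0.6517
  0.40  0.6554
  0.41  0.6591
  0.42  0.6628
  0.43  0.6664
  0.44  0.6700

0.6480

T = 0.3333;  σ√T = 0.1963
ln(S/K) + (r + σ²/2)T = ln(205/190) + (0.055 + 0.34²/2)·0.3333 = 0.0760 + 0.0376 = 0.1136
d₁ = 0.1136 / 0.1963 = 0.5786 ≈ 0.58
d₂ = d₁ − σ√T = 0.5786 − 0.1963 = 0.3823 ≈ 0.38
Pr(exercise) under Q = N(d₂) = 0.6480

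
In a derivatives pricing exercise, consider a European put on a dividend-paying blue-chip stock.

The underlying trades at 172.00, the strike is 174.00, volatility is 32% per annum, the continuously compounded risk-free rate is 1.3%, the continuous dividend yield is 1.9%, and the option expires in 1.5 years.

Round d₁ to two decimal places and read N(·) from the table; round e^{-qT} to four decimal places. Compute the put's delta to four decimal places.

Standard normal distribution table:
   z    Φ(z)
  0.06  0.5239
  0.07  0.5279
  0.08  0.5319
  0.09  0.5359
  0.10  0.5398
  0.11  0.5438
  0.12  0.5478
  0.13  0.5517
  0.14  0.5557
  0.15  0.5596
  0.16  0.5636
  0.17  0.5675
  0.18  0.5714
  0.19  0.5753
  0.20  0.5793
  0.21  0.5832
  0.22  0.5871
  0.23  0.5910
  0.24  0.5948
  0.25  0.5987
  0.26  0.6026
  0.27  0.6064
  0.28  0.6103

-0.4318

σ√T = 0.32·√1.5 = 0.3919
ln(S/K) + (r − q + σ²/2)T = ln(172/174) + (0.013 − 0.019 + 0.32²/2)·1.5 = -0.0116 + 0.0678 = 0.0562
d₁ = 0.0562 / 0.3919 = 0.1435 which rounds to 0.14
N(d₁) = N(0.14) = 0.5557
Δ_put = e^(−qT)·(N(d₁) − 1) = 0.9719·(0.5557 − 1) = -0.4318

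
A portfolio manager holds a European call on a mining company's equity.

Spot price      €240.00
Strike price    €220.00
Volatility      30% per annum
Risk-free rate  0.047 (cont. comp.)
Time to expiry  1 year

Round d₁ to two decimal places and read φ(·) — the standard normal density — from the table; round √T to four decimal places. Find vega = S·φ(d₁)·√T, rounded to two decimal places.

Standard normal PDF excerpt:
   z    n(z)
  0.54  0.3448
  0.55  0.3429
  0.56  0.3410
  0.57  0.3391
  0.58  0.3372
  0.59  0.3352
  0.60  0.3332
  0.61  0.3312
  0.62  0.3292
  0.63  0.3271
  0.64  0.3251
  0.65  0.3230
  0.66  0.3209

σ√T = 0.3·√1 = 0.3000
d₁ = [ln(240/220) + (0.047 + ½·0.3²)·1] / (σ√T) = (0.0870 + 0.0920) / 0.3000 = 0.5967 ≈ 0.60
√T = √1 = 1.0000
φ(d₁) = φ(0.60) = 0.3332
vega = S·φ(d₁)·√T = 240·0.3332·1.0000 = 79.9680

79.97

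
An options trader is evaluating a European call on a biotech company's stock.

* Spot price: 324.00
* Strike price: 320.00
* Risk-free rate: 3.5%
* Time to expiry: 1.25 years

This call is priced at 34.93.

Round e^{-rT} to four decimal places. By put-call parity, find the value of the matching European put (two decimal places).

exp(−rT) = exp(−0.035·1.25) = 0.9572
Put-call parity: C − P = S − K·e^(−rT) = 324 − 320·0.9572 = 324 − 306.3040 = 17.6960
P = C − (C − P) = 34.93 − (17.6960) = 17.2340

17.23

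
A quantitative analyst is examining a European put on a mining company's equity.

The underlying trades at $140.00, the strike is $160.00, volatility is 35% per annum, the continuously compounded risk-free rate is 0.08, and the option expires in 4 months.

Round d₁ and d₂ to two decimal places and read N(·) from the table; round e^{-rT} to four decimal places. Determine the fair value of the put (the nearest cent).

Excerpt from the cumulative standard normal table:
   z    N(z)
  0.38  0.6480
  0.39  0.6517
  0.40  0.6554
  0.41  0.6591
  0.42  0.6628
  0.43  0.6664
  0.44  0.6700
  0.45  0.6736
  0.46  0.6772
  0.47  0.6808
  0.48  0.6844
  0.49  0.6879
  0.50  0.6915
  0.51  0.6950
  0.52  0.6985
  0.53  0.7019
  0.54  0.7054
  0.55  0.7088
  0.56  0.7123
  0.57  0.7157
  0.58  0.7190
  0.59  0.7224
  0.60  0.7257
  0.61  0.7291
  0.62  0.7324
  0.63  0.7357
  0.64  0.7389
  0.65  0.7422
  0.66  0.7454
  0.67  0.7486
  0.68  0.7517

$21.32

σ√T = 0.35·√0.3333 = 0.2021
d₁ = [ln(140/160) + (0.08 + 0.35²/2)·0.3333] / 0.2021 = [-0.1335 + 0.0471] / 0.2021 = -0.4278 which rounds to -0.43
d₂ = d₁ − σ√T = -0.4278 − 0.2021 = -0.6299 which rounds to -0.63
e^(−rT) = e^(−0.08·0.3333) = 0.9737
N(−d₂) = N(0.63) = 0.7357;  N(−d₁) = N(0.43) = 0.6664
P = 160·0.9737·0.7357 − 140·0.6664 = 114.6162 − 93.2960 = 21.3202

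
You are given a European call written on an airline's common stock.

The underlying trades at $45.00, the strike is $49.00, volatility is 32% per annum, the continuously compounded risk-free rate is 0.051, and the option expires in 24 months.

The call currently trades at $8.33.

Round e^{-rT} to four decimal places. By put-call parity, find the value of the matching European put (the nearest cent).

e^(−rT) = e^(−0.051·2) = 0.9030
Put-call parity: C − P = S − K·e^(−rT) = 45 − 49·0.9030 = 45 − 44.2470 = 0.7530
P = C − (C − P) = 8.33 − (0.7530) = 7.5770

$7.58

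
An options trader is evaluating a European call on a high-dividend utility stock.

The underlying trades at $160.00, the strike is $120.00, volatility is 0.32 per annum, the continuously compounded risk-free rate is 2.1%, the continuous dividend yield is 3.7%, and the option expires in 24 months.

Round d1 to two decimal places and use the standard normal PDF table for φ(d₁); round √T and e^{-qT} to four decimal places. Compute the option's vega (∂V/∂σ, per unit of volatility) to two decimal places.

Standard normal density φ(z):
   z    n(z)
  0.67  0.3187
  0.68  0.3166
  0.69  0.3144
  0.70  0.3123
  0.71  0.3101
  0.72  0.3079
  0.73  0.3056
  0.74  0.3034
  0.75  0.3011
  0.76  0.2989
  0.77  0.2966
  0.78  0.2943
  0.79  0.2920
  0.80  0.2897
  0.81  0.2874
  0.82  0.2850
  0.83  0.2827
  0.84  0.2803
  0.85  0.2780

61.36

σ√T = 0.32·√2 = 0.4525
d₁ = [ln(160/120) + (0.021 − 0.037 + ½·0.32²)·2] / (σ√T) = (0.2877 + 0.0704) / 0.4525 = 0.7913 which rounds to 0.79
√T = √2 = 1.4142
φ(d₁) = φ(0.79) = 0.2920
e^(−qT) = e^(−0.037·2) = 0.9287
vega = S·e^(−qT)·φ(d₁)·√T = 160·0.9287·0.2920·1.4142 = 61.3605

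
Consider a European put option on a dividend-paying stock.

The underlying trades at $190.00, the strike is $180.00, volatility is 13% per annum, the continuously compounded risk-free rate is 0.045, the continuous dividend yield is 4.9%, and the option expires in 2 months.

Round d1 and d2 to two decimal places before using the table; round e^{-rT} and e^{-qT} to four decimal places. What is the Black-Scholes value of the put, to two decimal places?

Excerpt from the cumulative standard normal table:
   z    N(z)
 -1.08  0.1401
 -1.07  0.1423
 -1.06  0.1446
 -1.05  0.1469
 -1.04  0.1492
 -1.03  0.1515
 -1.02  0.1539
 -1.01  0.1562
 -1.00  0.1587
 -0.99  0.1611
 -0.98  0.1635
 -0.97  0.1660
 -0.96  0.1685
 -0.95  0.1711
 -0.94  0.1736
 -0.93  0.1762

σ√T = 0.13 × 0.4082 = 0.0531
d₁ = [ln(190/180) + (0.045 − 0.049 + 0.13²/2)·0.1667] / 0.0531 = [0.0541 + 0.0007] / 0.0531 = 1.0327 ⇒ 1.03
d₂ = d₁ − σ√T = 1.0327 − 0.0531 = 0.9796 ⇒ 0.98
e^(−qT) = e^(−0.049·0.1667) = 0.9919;  e^(−rT) = e^(−0.045·0.1667) = 0.9925
P = 180·0.9925·N(-0.98) − 190·0.9919·N(-1.03) = 180·0.9925·0.1635 − 190·0.9919·0.1515 = 29.2093 − 28.5518 = 0.6574

$0.66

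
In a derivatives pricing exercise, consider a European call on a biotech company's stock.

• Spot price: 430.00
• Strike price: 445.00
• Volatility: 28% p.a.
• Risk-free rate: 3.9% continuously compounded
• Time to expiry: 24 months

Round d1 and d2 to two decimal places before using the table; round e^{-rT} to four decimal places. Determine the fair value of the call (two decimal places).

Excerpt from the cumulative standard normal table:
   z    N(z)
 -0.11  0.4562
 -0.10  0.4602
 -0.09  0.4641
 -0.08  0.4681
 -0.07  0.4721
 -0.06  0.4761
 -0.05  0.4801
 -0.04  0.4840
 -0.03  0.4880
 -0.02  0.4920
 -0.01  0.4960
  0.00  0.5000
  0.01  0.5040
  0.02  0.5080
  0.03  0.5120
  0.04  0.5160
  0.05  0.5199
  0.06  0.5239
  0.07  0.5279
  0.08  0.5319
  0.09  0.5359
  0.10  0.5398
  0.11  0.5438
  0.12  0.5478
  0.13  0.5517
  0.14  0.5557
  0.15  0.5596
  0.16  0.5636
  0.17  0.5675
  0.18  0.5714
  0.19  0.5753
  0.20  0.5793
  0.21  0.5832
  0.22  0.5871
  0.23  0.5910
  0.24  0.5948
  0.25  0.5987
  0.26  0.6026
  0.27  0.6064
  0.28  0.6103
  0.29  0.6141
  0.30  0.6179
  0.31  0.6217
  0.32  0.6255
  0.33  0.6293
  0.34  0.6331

76.30

σ√T = 0.28 × 1.4142 = 0.3960
d₁ = [ln(430/445) + (0.039 + 0.28²/2)·2] / 0.3960 = [-0.0343 + 0.1564] / 0.3960 = 0.3084 which rounds to 0.31
d₂ = d₁ − σ√T = 0.3084 − 0.3960 = -0.0876 which rounds to -0.09
exp(−rT) = exp(−0.039·2) = 0.9250
C = 430·N(0.31) − 445·0.9250·N(-0.09) = 430·0.6217 − 445·0.9250·0.4641 = 267.3310 − 191.0352 = 76.2958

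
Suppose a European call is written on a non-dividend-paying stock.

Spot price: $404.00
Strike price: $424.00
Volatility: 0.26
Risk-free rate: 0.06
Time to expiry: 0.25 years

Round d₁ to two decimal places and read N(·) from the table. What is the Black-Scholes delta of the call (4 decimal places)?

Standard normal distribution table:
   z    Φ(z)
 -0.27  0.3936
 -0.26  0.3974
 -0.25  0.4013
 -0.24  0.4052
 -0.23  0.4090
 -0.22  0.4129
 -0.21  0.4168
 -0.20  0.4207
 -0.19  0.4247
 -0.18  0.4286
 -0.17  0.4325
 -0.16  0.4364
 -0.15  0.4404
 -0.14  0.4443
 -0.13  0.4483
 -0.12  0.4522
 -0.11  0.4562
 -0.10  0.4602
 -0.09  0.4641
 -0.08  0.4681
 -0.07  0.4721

σ√T = 0.26 × 0.5000 = 0.1300
d₁ = [ln(404/424) + (0.06 + 0.26²/2)·0.25] / 0.1300 = [-0.0483 + 0.0234] / 0.1300 = -0.1913 ≈ -0.19
N(d₁) = N(-0.19) = 0.4247
Δ_call = N(d₁) = 0.4247

0.4247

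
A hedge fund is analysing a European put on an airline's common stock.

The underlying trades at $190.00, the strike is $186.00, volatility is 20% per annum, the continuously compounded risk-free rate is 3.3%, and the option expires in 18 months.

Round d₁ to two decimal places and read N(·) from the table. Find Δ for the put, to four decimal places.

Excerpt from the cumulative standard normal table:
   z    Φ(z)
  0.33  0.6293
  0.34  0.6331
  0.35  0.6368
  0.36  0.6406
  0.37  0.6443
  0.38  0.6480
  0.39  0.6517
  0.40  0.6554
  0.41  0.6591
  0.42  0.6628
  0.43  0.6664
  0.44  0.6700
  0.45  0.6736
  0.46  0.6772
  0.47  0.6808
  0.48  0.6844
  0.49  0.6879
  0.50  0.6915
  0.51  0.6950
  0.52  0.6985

T = 1.5;  σ√T = 0.2449
d₁ = [ln(190/186) + (0.033 + 0.2²/2)·1.5] / 0.2449 = [0.0213 + 0.0795] / 0.2449 = 0.4114 ⇒ 0.41
N(d₁) = N(0.41) = 0.6591
Δ_put = N(d₁) − 1 = 0.6591 − 1 = -0.3409

-0.3409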